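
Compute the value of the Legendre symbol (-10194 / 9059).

Reduce the numerator: -10194 ≡ 7924 (mod 9059), so (-10194 / 9059) = (7924 / 9059).
Factor out 2: 7924 = 2^2·1981. Since 9059 ≡ 3 (mod 8), (2 / 9059) = -1, and (2 / 9059)^2 = +1. Now have (1981 / 9059).
1981 ≡ 1 (mod 4), so quadratic reciprocity gives (1981 / 9059) = (9059 / 1981). Reduce: 9059 ≡ 1135 (mod 1981). Now have (1135 / 1981).
1981 ≡ 1 (mod 4), so quadratic reciprocity gives (1135 / 1981) = (1981 / 1135). Reduce: 1981 ≡ 846 (mod 1135). Now have (846 / 1135).
Factor out 2: 846 = 2·423. Since 1135 ≡ 7 (mod 8), (2 / 1135) = +1. Now have (423 / 1135).
Both 423 ≡ 3 and 1135 ≡ 3 (mod 4), so reciprocity gives (423 / 1135) = -(1135 / 423). Reduce: 1135 ≡ 289 (mod 423). Now have -(289 / 423).
289 ≡ 1 (mod 4), so quadratic reciprocity gives (289 / 423) = (423 / 289). Reduce: 423 ≡ 134 (mod 289). Now have -(134 / 289).
Factor out 2: 134 = 2·67. Since 289 ≡ 1 (mod 8), (2 / 289) = +1. Now have -(67 / 289).
289 ≡ 1 (mod 4), so quadratic reciprocity gives (67 / 289) = (289 / 67). Reduce: 289 ≡ 21 (mod 67). Now have -(21 / 67).
21 ≡ 1 (mod 4), so quadratic reciprocity gives (21 / 67) = (67 / 21). Reduce: 67 ≡ 4 (mod 21). Now have -(4 / 21).
Factor out 2: 4 = 2^2. Since 21 ≡ 5 (mod 8), (2 / 21) = -1, and (2 / 21)^2 = +1. Now have -(1 / 21).
(1 / 21) = 1. Collecting the sign factors: -1.

-1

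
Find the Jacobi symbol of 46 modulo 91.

(46|91)
  = -(23|91)    [91 ≡ 3 mod 8 ⇒ (2|91) = -1]
  = (91|23)    [QR: both ≡ 3 mod 4, sign flips]
  = (22|23)    [91 ≡ 22 mod 23]
  = (11|23)    [23 ≡ 7 mod 8 ⇒ (2|23) = +1]
  = -(23|11)    [QR: both ≡ 3 mod 4, sign flips]
  = -(1|11)    [23 ≡ 1 mod 11]
  = -1    [(1|11) = 1]

-1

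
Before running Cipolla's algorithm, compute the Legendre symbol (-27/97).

(-27/97)
  = (27/97)    [97 ≡ 1 mod 4 ⇒ (-1/97) = +1]
  = (97/27)    [QR: 97 ≡ 1 mod 4, sign kept]
  = (16/27)    [97 ≡ 16 mod 27]
  = (1/27)    [27 ≡ 3 mod 8 ⇒ (2/27)^4 = +1]
  = 1    [(1/27) = 1]

1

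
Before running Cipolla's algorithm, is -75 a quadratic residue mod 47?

(-75/47)
  = (19/47)    [-75 ≡ 19 mod 47]
  = -(47/19)    [QR: both ≡ 3 mod 4, sign flips]
  = -(9/19)    [47 ≡ 9 mod 19]
  = -(19/9)    [QR: 9 ≡ 1 mod 4, sign kept]
  = -(1/9)    [19 ≡ 1 mod 9]
  = -1    [(1/9) = 1]
The Legendre symbol is -1, so x^2 ≡ -75 (mod 47) has no solution.

no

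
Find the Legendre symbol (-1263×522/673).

By multiplicativity, (-1263·522/673) = (-1263/673)·(522/673).
First factor (-1263/673):
Reduce the numerator: -1263 ≡ 83 (mod 673), so (-1263/673) = (83/673).
673 ≡ 1 (mod 4), so quadratic reciprocity gives (83/673) = (673/83). Reduce: 673 ≡ 9 (mod 83). Now have (9/83).
9 ≡ 1 (mod 4), so quadratic reciprocity gives (9/83) = (83/9). Reduce: 83 ≡ 2 (mod 9). Now have (2/9).
Factor out 2: 2 = 2. Since 9 ≡ 1 (mod 8), (2/9) = +1. Now have (1/9).
(1/9) = 1. Collecting the sign factors: 1.
Second factor (522/673):
Factor out 2: 522 = 2·261. Since 673 ≡ 1 (mod 8), (2/673) = +1. Now have (261/673).
261 ≡ 1 (mod 4), so quadratic reciprocity gives (261/673) = (673/261). Reduce: 673 ≡ 151 (mod 261). Now have (151/261).
261 ≡ 1 (mod 4), so quadratic reciprocity gives (151/261) = (261/151). Reduce: 261 ≡ 110 (mod 151). Now have (110/151).
Factor out 2: 110 = 2·55. Since 151 ≡ 7 (mod 8), (2/151) = +1. Now have (55/151).
Both 55 ≡ 3 and 151 ≡ 3 (mod 4), so reciprocity gives (55/151) = -(151/55). Reduce: 151 ≡ 41 (mod 55). Now have -(41/55).
41 ≡ 1 (mod 4), so quadratic reciprocity gives (41/55) = (55/41). Reduce: 55 ≡ 14 (mod 41). Now have -(14/41).
Factor out 2: 14 = 2·7. Since 41 ≡ 1 (mod 8), (2/41) = +1. Now have -(7/41).
41 ≡ 1 (mod 4), so quadratic reciprocity gives (7/41) = (41/7). Reduce: 41 ≡ 6 (mod 7). Now have -(6/7).
Factor out 2: 6 = 2·3. Since 7 ≡ 7 (mod 8), (2/7) = +1. Now have -(3/7).
Both 3 ≡ 3 and 7 ≡ 3 (mod 4), so reciprocity gives (3/7) = -(7/3). Reduce: 7 ≡ 1 (mod 3). Now have (1/3).
(1/3) = 1. Collecting the sign factors: 1.
Product: (1)·(1) = 1.

1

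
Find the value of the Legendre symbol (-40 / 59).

Reduce the numerator: -40 ≡ 19 (mod 59), so (-40 / 59) = (19 / 59).
Both 19 ≡ 3 and 59 ≡ 3 (mod 4), so reciprocity gives (19 / 59) = -(59 / 19). Reduce: 59 ≡ 2 (mod 19). Now have -(2 / 19).
Factor out 2: 2 = 2. Since 19 ≡ 3 (mod 8), (2 / 19) = -1. Now have (1 / 19).
(1 / 19) = 1. Collecting the sign factors: 1.

1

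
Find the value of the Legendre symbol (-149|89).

-1

(-149|89)
  = (149|89)    [89 ≡ 1 mod 4 ⇒ (-1|89) = +1]
  = (60|89)    [149 ≡ 60 mod 89]
  = (15|89)    [89 ≡ 1 mod 8 ⇒ (2|89)^2 = +1]
  = (89|15)    [QR: 89 ≡ 1 mod 4, sign kept]
  = (14|15)    [89 ≡ 14 mod 15]
  = (7|15)    [15 ≡ 7 mod 8 ⇒ (2|15) = +1]
  = -(15|7)    [QR: both ≡ 3 mod 4, sign flips]
  = -(1|7)    [15 ≡ 1 mod 7]
  = -1    [(1|7) = 1]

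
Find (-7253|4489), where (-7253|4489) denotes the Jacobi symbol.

1

(-7253|4489)
  = (1725|4489)    [-7253 ≡ 1725 mod 4489]
  = (4489|1725)    [QR: 1725 ≡ 1 mod 4, sign kept]
  = (1039|1725)    [4489 ≡ 1039 mod 1725]
  = (1725|1039)    [QR: 1725 ≡ 1 mod 4, sign kept]
  = (686|1039)    [1725 ≡ 686 mod 1039]
  = (343|1039)    [1039 ≡ 7 mod 8 ⇒ (2|1039) = +1]
  = -(1039|343)    [QR: both ≡ 3 mod 4, sign flips]
  = -(10|343)    [1039 ≡ 10 mod 343]
  = -(5|343)    [343 ≡ 7 mod 8 ⇒ (2|343) = +1]
  = -(343|5)    [QR: 5 ≡ 1 mod 4, sign kept]
  = -(3|5)    [343 ≡ 3 mod 5]
  = -(5|3)    [QR: 5 ≡ 1 mod 4, sign kept]
  = -(2|3)    [5 ≡ 2 mod 3]
  = (1|3)    [3 ≡ 3 mod 8 ⇒ (2|3) = -1]
  = 1    [(1|3) = 1]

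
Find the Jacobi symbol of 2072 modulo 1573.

-1

(2072|1573)
  = (499|1573)    [2072 ≡ 499 mod 1573]
  = (1573|499)    [QR: 1573 ≡ 1 mod 4, sign kept]
  = (76|499)    [1573 ≡ 76 mod 499]
  = (19|499)    [499 ≡ 3 mod 8 ⇒ (2|499)^2 = +1]
  = -(499|19)    [QR: both ≡ 3 mod 4, sign flips]
  = -(5|19)    [499 ≡ 5 mod 19]
  = -(19|5)    [QR: 5 ≡ 1 mod 4, sign kept]
  = -(4|5)    [19 ≡ 4 mod 5]
  = -(1|5)    [5 ≡ 5 mod 8 ⇒ (2|5)^2 = +1]
  = -1    [(1|5) = 1]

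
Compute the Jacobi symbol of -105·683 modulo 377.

1

By multiplicativity, (-105·683/377) = (-105/377)·(683/377).
First factor (-105/377):
Reduce the numerator: -105 ≡ 272 (mod 377), so (-105/377) = (272/377).
Factor out 2: 272 = 2^4·17. Since 377 ≡ 1 (mod 8), (2/377) = +1, and (2/377)^4 = +1. Now have (17/377).
17 ≡ 1 (mod 4), so quadratic reciprocity gives (17/377) = (377/17). Reduce: 377 ≡ 3 (mod 17). Now have (3/17).
17 ≡ 1 (mod 4), so quadratic reciprocity gives (3/17) = (17/3). Reduce: 17 ≡ 2 (mod 3). Now have (2/3).
Factor out 2: 2 = 2. Since 3 ≡ 3 (mod 8), (2/3) = -1. Now have -(1/3).
(1/3) = 1. Collecting the sign factors: -1.
Second factor (683/377):
Reduce the numerator: 683 ≡ 306 (mod 377), so (683/377) = (306/377).
Factor out 2: 306 = 2·153. Since 377 ≡ 1 (mod 8), (2/377) = +1. Now have (153/377).
153 ≡ 1 (mod 4), so quadratic reciprocity gives (153/377) = (377/153). Reduce: 377 ≡ 71 (mod 153). Now have (71/153).
153 ≡ 1 (mod 4), so quadratic reciprocity gives (71/153) = (153/71). Reduce: 153 ≡ 11 (mod 71). Now have (11/71).
Both 11 ≡ 3 and 71 ≡ 3 (mod 4), so reciprocity gives (11/71) = -(71/11). Reduce: 71 ≡ 5 (mod 11). Now have -(5/11).
5 ≡ 1 (mod 4), so quadratic reciprocity gives (5/11) = (11/5). Reduce: 11 ≡ 1 (mod 5). Now have -(1/5).
(1/5) = 1. Collecting the sign factors: -1.
Product: (-1)·(-1) = 1.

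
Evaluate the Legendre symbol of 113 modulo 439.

(113|439)
  = (439|113)    [QR: 113 ≡ 1 mod 4, sign kept]
  = (100|113)    [439 ≡ 100 mod 113]
  = (25|113)    [113 ≡ 1 mod 8 ⇒ (2|113)^2 = +1]
  = (113|25)    [QR: 25 ≡ 1 mod 4, sign kept]
  = (13|25)    [113 ≡ 13 mod 25]
  = (25|13)    [QR: 13 ≡ 1 mod 4, sign kept]
  = (12|13)    [25 ≡ 12 mod 13]
  = (3|13)    [13 ≡ 5 mod 8 ⇒ (2|13)^2 = +1]
  = (13|3)    [QR: 13 ≡ 1 mod 4, sign kept]
  = (1|3)    [13 ≡ 1 mod 3]
  = 1    [(1|3) = 1]

1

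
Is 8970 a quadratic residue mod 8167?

(8970/8167)
  = (803/8167)    [8970 ≡ 803 mod 8167]
  = -(8167/803)    [QR: both ≡ 3 mod 4, sign flips]
  = -(137/803)    [8167 ≡ 137 mod 803]
  = -(803/137)    [QR: 137 ≡ 1 mod 4, sign kept]
  = -(118/137)    [803 ≡ 118 mod 137]
  = -(59/137)    [137 ≡ 1 mod 8 ⇒ (2/137) = +1]
  = -(137/59)    [QR: 137 ≡ 1 mod 4, sign kept]
  = -(19/59)    [137 ≡ 19 mod 59]
  = (59/19)    [QR: both ≡ 3 mod 4, sign flips]
  = (2/19)    [59 ≡ 2 mod 19]
  = -(1/19)    [19 ≡ 3 mod 8 ⇒ (2/19) = -1]
  = -1    [(1/19) = 1]
The Legendre symbol is -1, so x^2 ≡ 8970 (mod 8167) has no solution.

no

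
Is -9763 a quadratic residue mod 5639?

yes

Pull out -1: (-9763/5639) = (-1/5639)·(9763/5639). Since 5639 ≡ 3 (mod 4), (-1/5639) = -1. Now have -(9763/5639).
Reduce the numerator: 9763 ≡ 4124 (mod 5639), so (9763/5639) = (4124/5639).
Factor out 2: 4124 = 2^2·1031. Since 5639 ≡ 7 (mod 8), (2/5639) = +1, and (2/5639)^2 = +1. Now have -(1031/5639).
Both 1031 ≡ 3 and 5639 ≡ 3 (mod 4), so reciprocity gives (1031/5639) = -(5639/1031). Reduce: 5639 ≡ 484 (mod 1031). Now have (484/1031).
Factor out 2: 484 = 2^2·121. Since 1031 ≡ 7 (mod 8), (2/1031) = +1, and (2/1031)^2 = +1. Now have (121/1031).
121 ≡ 1 (mod 4), so quadratic reciprocity gives (121/1031) = (1031/121). Reduce: 1031 ≡ 63 (mod 121). Now have (63/121).
121 ≡ 1 (mod 4), so quadratic reciprocity gives (63/121) = (121/63). Reduce: 121 ≡ 58 (mod 63). Now have (58/63).
Factor out 2: 58 = 2·29. Since 63 ≡ 7 (mod 8), (2/63) = +1. Now have (29/63).
29 ≡ 1 (mod 4), so quadratic reciprocity gives (29/63) = (63/29). Reduce: 63 ≡ 5 (mod 29). Now have (5/29).
5 ≡ 1 (mod 4), so quadratic reciprocity gives (5/29) = (29/5). Reduce: 29 ≡ 4 (mod 5). Now have (4/5).
Factor out 2: 4 = 2^2. Since 5 ≡ 5 (mod 8), (2/5) = -1, and (2/5)^2 = +1. Now have (1/5).
(1/5) = 1. Collecting the sign factors: 1.
The Legendre symbol is 1, so x^2 ≡ -9763 (mod 5639) has solution.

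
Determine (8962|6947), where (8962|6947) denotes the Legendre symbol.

1

Reduce the numerator: 8962 ≡ 2015 (mod 6947), so (8962|6947) = (2015|6947).
Both 2015 ≡ 3 and 6947 ≡ 3 (mod 4), so reciprocity gives (2015|6947) = -(6947|2015). Reduce: 6947 ≡ 902 (mod 2015). Now have -(902|2015).
Factor out 2: 902 = 2·451. Since 2015 ≡ 7 (mod 8), (2|2015) = +1. Now have -(451|2015).
Both 451 ≡ 3 and 2015 ≡ 3 (mod 4), so reciprocity gives (451|2015) = -(2015|451). Reduce: 2015 ≡ 211 (mod 451). Now have (211|451).
Both 211 ≡ 3 and 451 ≡ 3 (mod 4), so reciprocity gives (211|451) = -(451|211). Reduce: 451 ≡ 29 (mod 211). Now have -(29|211).
29 ≡ 1 (mod 4), so quadratic reciprocity gives (29|211) = (211|29). Reduce: 211 ≡ 8 (mod 29). Now have -(8|29).
Factor out 2: 8 = 2^3. Since 29 ≡ 5 (mod 8), (2|29) = -1, and (2|29)^3 = -1. Now have (1|29).
(1|29) = 1. Collecting the sign factors: 1.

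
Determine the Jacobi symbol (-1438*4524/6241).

By multiplicativity, (-1438·4524/6241) = (-1438/6241)·(4524/6241).
First factor (-1438/6241):
(-1438/6241)
  = (1438/6241)    [6241 ≡ 1 mod 4 ⇒ (-1/6241) = +1]
  = (719/6241)    [6241 ≡ 1 mod 8 ⇒ (2/6241) = +1]
  = (6241/719)    [QR: 6241 ≡ 1 mod 4, sign kept]
  = (489/719)    [6241 ≡ 489 mod 719]
  = (719/489)    [QR: 489 ≡ 1 mod 4, sign kept]
  = (230/489)    [719 ≡ 230 mod 489]
  = (115/489)    [489 ≡ 1 mod 8 ⇒ (2/489) = +1]
  = (489/115)    [QR: 489 ≡ 1 mod 4, sign kept]
  = (29/115)    [489 ≡ 29 mod 115]
  = (115/29)    [QR: 29 ≡ 1 mod 4, sign kept]
  = (28/29)    [115 ≡ 28 mod 29]
  = (7/29)    [29 ≡ 5 mod 8 ⇒ (2/29)^2 = +1]
  = (29/7)    [QR: 29 ≡ 1 mod 4, sign kept]
  = (1/7)    [29 ≡ 1 mod 7]
  = 1    [(1/7) = 1]
Second factor (4524/6241):
(4524/6241)
  = (1131/6241)    [6241 ≡ 1 mod 8 ⇒ (2/6241)^2 = +1]
  = (6241/1131)    [QR: 6241 ≡ 1 mod 4, sign kept]
  = (586/1131)    [6241 ≡ 586 mod 1131]
  = -(293/1131)    [1131 ≡ 3 mod 8 ⇒ (2/1131) = -1]
  = -(1131/293)    [QR: 293 ≡ 1 mod 4, sign kept]
  = -(252/293)    [1131 ≡ 252 mod 293]
  = -(63/293)    [293 ≡ 5 mod 8 ⇒ (2/293)^2 = +1]
  = -(293/63)    [QR: 293 ≡ 1 mod 4, sign kept]
  = -(41/63)    [293 ≡ 41 mod 63]
  = -(63/41)    [QR: 41 ≡ 1 mod 4, sign kept]
  = -(22/41)    [63 ≡ 22 mod 41]
  = -(11/41)    [41 ≡ 1 mod 8 ⇒ (2/41) = +1]
  = -(41/11)    [QR: 41 ≡ 1 mod 4, sign kept]
  = -(8/11)    [41 ≡ 8 mod 11]
  = (1/11)    [11 ≡ 3 mod 8 ⇒ (2/11)^3 = -1]
  = 1    [(1/11) = 1]
Product: (1)·(1) = 1.

1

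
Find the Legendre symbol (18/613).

-1

(18/613)
  = -(9/613)    [613 ≡ 5 mod 8 ⇒ (2/613) = -1]
  = -(613/9)    [QR: 9 ≡ 1 mod 4, sign kept]
  = -(1/9)    [613 ≡ 1 mod 9]
  = -1    [(1/9) = 1]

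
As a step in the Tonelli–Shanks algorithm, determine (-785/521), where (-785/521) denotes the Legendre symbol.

-1

(-785/521)
  = (257/521)    [-785 ≡ 257 mod 521]
  = (521/257)    [QR: 257 ≡ 1 mod 4, sign kept]
  = (7/257)    [521 ≡ 7 mod 257]
  = (257/7)    [QR: 257 ≡ 1 mod 4, sign kept]
  = (5/7)    [257 ≡ 5 mod 7]
  = (7/5)    [QR: 5 ≡ 1 mod 4, sign kept]
  = (2/5)    [7 ≡ 2 mod 5]
  = -(1/5)    [5 ≡ 5 mod 8 ⇒ (2/5) = -1]
  = -1    [(1/5) = 1]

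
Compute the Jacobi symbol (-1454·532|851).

By multiplicativity, (-1454·532|851) = (-1454|851)·(532|851).
First factor (-1454|851):
Pull out -1: (-1454|851) = (-1|851)·(1454|851). Since 851 ≡ 3 (mod 4), (-1|851) = -1. Now have -(1454|851).
Reduce the numerator: 1454 ≡ 603 (mod 851), so (1454|851) = (603|851).
Both 603 ≡ 3 and 851 ≡ 3 (mod 4), so reciprocity gives (603|851) = -(851|603). Reduce: 851 ≡ 248 (mod 603). Now have (248|603).
Factor out 2: 248 = 2^3·31. Since 603 ≡ 3 (mod 8), (2|603) = -1, and (2|603)^3 = -1. Now have -(31|603).
Both 31 ≡ 3 and 603 ≡ 3 (mod 4), so reciprocity gives (31|603) = -(603|31). Reduce: 603 ≡ 14 (mod 31). Now have (14|31).
Factor out 2: 14 = 2·7. Since 31 ≡ 7 (mod 8), (2|31) = +1. Now have (7|31).
Both 7 ≡ 3 and 31 ≡ 3 (mod 4), so reciprocity gives (7|31) = -(31|7). Reduce: 31 ≡ 3 (mod 7). Now have -(3|7).
Both 3 ≡ 3 and 7 ≡ 3 (mod 4), so reciprocity gives (3|7) = -(7|3). Reduce: 7 ≡ 1 (mod 3). Now have (1|3).
(1|3) = 1. Collecting the sign factors: 1.
Second factor (532|851):
Factor out 2: 532 = 2^2·133. Since 851 ≡ 3 (mod 8), (2|851) = -1, and (2|851)^2 = +1. Now have (133|851).
133 ≡ 1 (mod 4), so quadratic reciprocity gives (133|851) = (851|133). Reduce: 851 ≡ 53 (mod 133). Now have (53|133).
53 ≡ 1 (mod 4), so quadratic reciprocity gives (53|133) = (133|53). Reduce: 133 ≡ 27 (mod 53). Now have (27|53).
53 ≡ 1 (mod 4), so quadratic reciprocity gives (27|53) = (53|27). Reduce: 53 ≡ 26 (mod 27). Now have (26|27).
Factor out 2: 26 = 2·13. Since 27 ≡ 3 (mod 8), (2|27) = -1. Now have -(13|27).
13 ≡ 1 (mod 4), so quadratic reciprocity gives (13|27) = (27|13). Reduce: 27 ≡ 1 (mod 13). Now have -(1|13).
(1|13) = 1. Collecting the sign factors: -1.
Product: (1)·(-1) = -1.

-1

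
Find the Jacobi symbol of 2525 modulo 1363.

Reduce the numerator: 2525 ≡ 1162 (mod 1363), so (2525|1363) = (1162|1363).
Factor out 2: 1162 = 2·581. Since 1363 ≡ 3 (mod 8), (2|1363) = -1. Now have -(581|1363).
581 ≡ 1 (mod 4), so quadratic reciprocity gives (581|1363) = (1363|581). Reduce: 1363 ≡ 201 (mod 581). Now have -(201|581).
201 ≡ 1 (mod 4), so quadratic reciprocity gives (201|581) = (581|201). Reduce: 581 ≡ 179 (mod 201). Now have -(179|201).
201 ≡ 1 (mod 4), so quadratic reciprocity gives (179|201) = (201|179). Reduce: 201 ≡ 22 (mod 179). Now have -(22|179).
Factor out 2: 22 = 2·11. Since 179 ≡ 3 (mod 8), (2|179) = -1. Now have (11|179).
Both 11 ≡ 3 and 179 ≡ 3 (mod 4), so reciprocity gives (11|179) = -(179|11). Reduce: 179 ≡ 3 (mod 11). Now have -(3|11).
Both 3 ≡ 3 and 11 ≡ 3 (mod 4), so reciprocity gives (3|11) = -(11|3). Reduce: 11 ≡ 2 (mod 3). Now have (2|3).
Factor out 2: 2 = 2. Since 3 ≡ 3 (mod 8), (2|3) = -1. Now have -(1|3).
(1|3) = 1. Collecting the sign factors: -1.

-1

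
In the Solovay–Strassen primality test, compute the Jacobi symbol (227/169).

(227/169)
  = (58/169)    [227 ≡ 58 mod 169]
  = (29/169)    [169 ≡ 1 mod 8 ⇒ (2/169) = +1]
  = (169/29)    [QR: 29 ≡ 1 mod 4, sign kept]
  = (24/29)    [169 ≡ 24 mod 29]
  = -(3/29)    [29 ≡ 5 mod 8 ⇒ (2/29)^3 = -1]
  = -(29/3)    [QR: 29 ≡ 1 mod 4, sign kept]
  = -(2/3)    [29 ≡ 2 mod 3]
  = (1/3)    [3 ≡ 3 mod 8 ⇒ (2/3) = -1]
  = 1    [(1/3) = 1]

1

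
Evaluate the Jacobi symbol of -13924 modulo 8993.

1

Pull out -1: (-13924|8993) = (-1|8993)·(13924|8993). Since 8993 ≡ 1 (mod 4), (-1|8993) = +1. Now have (13924|8993).
Reduce the numerator: 13924 ≡ 4931 (mod 8993), so (13924|8993) = (4931|8993).
8993 ≡ 1 (mod 4), so quadratic reciprocity gives (4931|8993) = (8993|4931). Reduce: 8993 ≡ 4062 (mod 4931). Now have (4062|4931).
Factor out 2: 4062 = 2·2031. Since 4931 ≡ 3 (mod 8), (2|4931) = -1. Now have -(2031|4931).
Both 2031 ≡ 3 and 4931 ≡ 3 (mod 4), so reciprocity gives (2031|4931) = -(4931|2031). Reduce: 4931 ≡ 869 (mod 2031). Now have (869|2031).
869 ≡ 1 (mod 4), so quadratic reciprocity gives (869|2031) = (2031|869). Reduce: 2031 ≡ 293 (mod 869). Now have (293|869).
293 ≡ 1 (mod 4), so quadratic reciprocity gives (293|869) = (869|293). Reduce: 869 ≡ 283 (mod 293). Now have (283|293).
293 ≡ 1 (mod 4), so quadratic reciprocity gives (283|293) = (293|283). Reduce: 293 ≡ 10 (mod 283). Now have (10|283).
Factor out 2: 10 = 2·5. Since 283 ≡ 3 (mod 8), (2|283) = -1. Now have -(5|283).
5 ≡ 1 (mod 4), so quadratic reciprocity gives (5|283) = (283|5). Reduce: 283 ≡ 3 (mod 5). Now have -(3|5).
5 ≡ 1 (mod 4), so quadratic reciprocity gives (3|5) = (5|3). Reduce: 5 ≡ 2 (mod 3). Now have -(2|3).
Factor out 2: 2 = 2. Since 3 ≡ 3 (mod 8), (2|3) = -1. Now have (1|3).
(1|3) = 1. Collecting the sign factors: 1.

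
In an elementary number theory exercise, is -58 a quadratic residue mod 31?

yes

Reduce the numerator: -58 ≡ 4 (mod 31), so (-58/31) = (4/31).
Factor out 2: 4 = 2^2. Since 31 ≡ 7 (mod 8), (2/31) = +1, and (2/31)^2 = +1. Now have (1/31).
(1/31) = 1. Collecting the sign factors: 1.
The Legendre symbol is 1, so x^2 ≡ -58 (mod 31) has solution.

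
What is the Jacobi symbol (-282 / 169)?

Reduce the numerator: -282 ≡ 56 (mod 169), so (-282 / 169) = (56 / 169).
Factor out 2: 56 = 2^3·7. Since 169 ≡ 1 (mod 8), (2 / 169) = +1, and (2 / 169)^3 = +1. Now have (7 / 169).
169 ≡ 1 (mod 4), so quadratic reciprocity gives (7 / 169) = (169 / 7). Reduce: 169 ≡ 1 (mod 7). Now have (1 / 7).
(1 / 7) = 1. Collecting the sign factors: 1.

1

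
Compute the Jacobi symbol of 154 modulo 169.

(154/169)
  = (77/169)    [169 ≡ 1 mod 8 ⇒ (2/169) = +1]
  = (169/77)    [QR: 77 ≡ 1 mod 4, sign kept]
  = (15/77)    [169 ≡ 15 mod 77]
  = (77/15)    [QR: 77 ≡ 1 mod 4, sign kept]
  = (2/15)    [77 ≡ 2 mod 15]
  = (1/15)    [15 ≡ 7 mod 8 ⇒ (2/15) = +1]
  = 1    [(1/15) = 1]

1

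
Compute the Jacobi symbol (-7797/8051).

Pull out -1: (-7797/8051) = (-1/8051)·(7797/8051). Since 8051 ≡ 3 (mod 4), (-1/8051) = -1. Now have -(7797/8051).
7797 ≡ 1 (mod 4), so quadratic reciprocity gives (7797/8051) = (8051/7797). Reduce: 8051 ≡ 254 (mod 7797). Now have -(254/7797).
Factor out 2: 254 = 2·127. Since 7797 ≡ 5 (mod 8), (2/7797) = -1. Now have (127/7797).
7797 ≡ 1 (mod 4), so quadratic reciprocity gives (127/7797) = (7797/127). Reduce: 7797 ≡ 50 (mod 127). Now have (50/127).
Factor out 2: 50 = 2·25. Since 127 ≡ 7 (mod 8), (2/127) = +1. Now have (25/127).
25 ≡ 1 (mod 4), so quadratic reciprocity gives (25/127) = (127/25). Reduce: 127 ≡ 2 (mod 25). Now have (2/25).
Factor out 2: 2 = 2. Since 25 ≡ 1 (mod 8), (2/25) = +1. Now have (1/25).
(1/25) = 1. Collecting the sign factors: 1.

1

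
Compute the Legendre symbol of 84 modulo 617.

-1

Factor out 2: 84 = 2^2·21. Since 617 ≡ 1 (mod 8), (2/617) = +1, and (2/617)^2 = +1. Now have (21/617).
21 ≡ 1 (mod 4), so quadratic reciprocity gives (21/617) = (617/21). Reduce: 617 ≡ 8 (mod 21). Now have (8/21).
Factor out 2: 8 = 2^3. Since 21 ≡ 5 (mod 8), (2/21) = -1, and (2/21)^3 = -1. Now have -(1/21).
(1/21) = 1. Collecting the sign factors: -1.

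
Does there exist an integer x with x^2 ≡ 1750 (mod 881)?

Reduce the numerator: 1750 ≡ 869 (mod 881), so (1750/881) = (869/881).
869 ≡ 1 (mod 4), so quadratic reciprocity gives (869/881) = (881/869). Reduce: 881 ≡ 12 (mod 869). Now have (12/869).
Factor out 2: 12 = 2^2·3. Since 869 ≡ 5 (mod 8), (2/869) = -1, and (2/869)^2 = +1. Now have (3/869).
869 ≡ 1 (mod 4), so quadratic reciprocity gives (3/869) = (869/3). Reduce: 869 ≡ 2 (mod 3). Now have (2/3).
Factor out 2: 2 = 2. Since 3 ≡ 3 (mod 8), (2/3) = -1. Now have -(1/3).
(1/3) = 1. Collecting the sign factors: -1.
The Legendre symbol is -1, so x^2 ≡ 1750 (mod 881) has no solution.

no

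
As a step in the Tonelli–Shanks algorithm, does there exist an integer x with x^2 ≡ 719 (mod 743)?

Both 719 ≡ 3 and 743 ≡ 3 (mod 4), so reciprocity gives (719/743) = -(743/719). Reduce: 743 ≡ 24 (mod 719). Now have -(24/719).
Factor out 2: 24 = 2^3·3. Since 719 ≡ 7 (mod 8), (2/719) = +1, and (2/719)^3 = +1. Now have -(3/719).
Both 3 ≡ 3 and 719 ≡ 3 (mod 4), so reciprocity gives (3/719) = -(719/3). Reduce: 719 ≡ 2 (mod 3). Now have (2/3).
Factor out 2: 2 = 2. Since 3 ≡ 3 (mod 8), (2/3) = -1. Now have -(1/3).
(1/3) = 1. Collecting the sign factors: -1.
The Legendre symbol is -1, so x^2 ≡ 719 (mod 743) has no solution.

no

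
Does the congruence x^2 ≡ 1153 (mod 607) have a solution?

(1153/607)
  = (546/607)    [1153 ≡ 546 mod 607]
  = (273/607)    [607 ≡ 7 mod 8 ⇒ (2/607) = +1]
  = (607/273)    [QR: 273 ≡ 1 mod 4, sign kept]
  = (61/273)    [607 ≡ 61 mod 273]
  = (273/61)    [QR: 61 ≡ 1 mod 4, sign kept]
  = (29/61)    [273 ≡ 29 mod 61]
  = (61/29)    [QR: 29 ≡ 1 mod 4, sign kept]
  = (3/29)    [61 ≡ 3 mod 29]
  = (29/3)    [QR: 29 ≡ 1 mod 4, sign kept]
  = (2/3)    [29 ≡ 2 mod 3]
  = -(1/3)    [3 ≡ 3 mod 8 ⇒ (2/3) = -1]
  = -1    [(1/3) = 1]
(1153/607) = -1, and 607 is prime, so 1153 is not a quadratic residue mod 607.

no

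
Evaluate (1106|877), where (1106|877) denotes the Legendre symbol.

(1106|877)
  = (229|877)    [1106 ≡ 229 mod 877]
  = (877|229)    [QR: 229 ≡ 1 mod 4, sign kept]
  = (190|229)    [877 ≡ 190 mod 229]
  = -(95|229)    [229 ≡ 5 mod 8 ⇒ (2|229) = -1]
  = -(229|95)    [QR: 229 ≡ 1 mod 4, sign kept]
  = -(39|95)    [229 ≡ 39 mod 95]
  = (95|39)    [QR: both ≡ 3 mod 4, sign flips]
  = (17|39)    [95 ≡ 17 mod 39]
  = (39|17)    [QR: 17 ≡ 1 mod 4, sign kept]
  = (5|17)    [39 ≡ 5 mod 17]
  = (17|5)    [QR: 5 ≡ 1 mod 4, sign kept]
  = (2|5)    [17 ≡ 2 mod 5]
  = -(1|5)    [5 ≡ 5 mod 8 ⇒ (2|5) = -1]
  = -1    [(1|5) = 1]

-1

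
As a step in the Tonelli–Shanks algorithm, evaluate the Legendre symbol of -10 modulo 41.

1

(-10/41)
  = (31/41)    [-10 ≡ 31 mod 41]
  = (41/31)    [QR: 41 ≡ 1 mod 4, sign kept]
  = (10/31)    [41 ≡ 10 mod 31]
  = (5/31)    [31 ≡ 7 mod 8 ⇒ (2/31) = +1]
  = (31/5)    [QR: 5 ≡ 1 mod 4, sign kept]
  = (1/5)    [31 ≡ 1 mod 5]
  = 1    [(1/5) = 1]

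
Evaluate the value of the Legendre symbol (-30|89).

-1

Pull out -1: (-30|89) = (-1|89)·(30|89). Since 89 ≡ 1 (mod 4), (-1|89) = +1. Now have (30|89).
Factor out 2: 30 = 2·15. Since 89 ≡ 1 (mod 8), (2|89) = +1. Now have (15|89).
89 ≡ 1 (mod 4), so quadratic reciprocity gives (15|89) = (89|15). Reduce: 89 ≡ 14 (mod 15). Now have (14|15).
Factor out 2: 14 = 2·7. Since 15 ≡ 7 (mod 8), (2|15) = +1. Now have (7|15).
Both 7 ≡ 3 and 15 ≡ 3 (mod 4), so reciprocity gives (7|15) = -(15|7). Reduce: 15 ≡ 1 (mod 7). Now have -(1|7).
(1|7) = 1. Collecting the sign factors: -1.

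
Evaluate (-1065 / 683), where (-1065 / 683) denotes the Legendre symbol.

1

Reduce the numerator: -1065 ≡ 301 (mod 683), so (-1065 / 683) = (301 / 683).
301 ≡ 1 (mod 4), so quadratic reciprocity gives (301 / 683) = (683 / 301). Reduce: 683 ≡ 81 (mod 301). Now have (81 / 301).
81 ≡ 1 (mod 4), so quadratic reciprocity gives (81 / 301) = (301 / 81). Reduce: 301 ≡ 58 (mod 81). Now have (58 / 81).
Factor out 2: 58 = 2·29. Since 81 ≡ 1 (mod 8), (2 / 81) = +1. Now have (29 / 81).
29 ≡ 1 (mod 4), so quadratic reciprocity gives (29 / 81) = (81 / 29). Reduce: 81 ≡ 23 (mod 29). Now have (23 / 29).
29 ≡ 1 (mod 4), so quadratic reciprocity gives (23 / 29) = (29 / 23). Reduce: 29 ≡ 6 (mod 23). Now have (6 / 23).
Factor out 2: 6 = 2·3. Since 23 ≡ 7 (mod 8), (2 / 23) = +1. Now have (3 / 23).
Both 3 ≡ 3 and 23 ≡ 3 (mod 4), so reciprocity gives (3 / 23) = -(23 / 3). Reduce: 23 ≡ 2 (mod 3). Now have -(2 / 3).
Factor out 2: 2 = 2. Since 3 ≡ 3 (mod 8), (2 / 3) = -1. Now have (1 / 3).
(1 / 3) = 1. Collecting the sign factors: 1.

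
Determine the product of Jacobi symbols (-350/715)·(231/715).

0

By multiplicativity, (-350·231/715) = (-350/715)·(231/715).
First factor (-350/715):
(-350/715)
  = (365/715)    [-350 ≡ 365 mod 715]
  = (715/365)    [QR: 365 ≡ 1 mod 4, sign kept]
  = (350/365)    [715 ≡ 350 mod 365]
  = -(175/365)    [365 ≡ 5 mod 8 ⇒ (2/365) = -1]
  = -(365/175)    [QR: 365 ≡ 1 mod 4, sign kept]
  = -(15/175)    [365 ≡ 15 mod 175]
  = (175/15)    [QR: both ≡ 3 mod 4, sign flips]
  = (10/15)    [175 ≡ 10 mod 15]
  = (5/15)    [15 ≡ 7 mod 8 ⇒ (2/15) = +1]
  = (15/5)    [QR: 5 ≡ 1 mod 4, sign kept]
  = (0/5)    [15 ≡ 0 mod 5]
  = 0    [numerator 0, gcd > 1]
Second factor (231/715):
(231/715)
  = -(715/231)    [QR: both ≡ 3 mod 4, sign flips]
  = -(22/231)    [715 ≡ 22 mod 231]
  = -(11/231)    [231 ≡ 7 mod 8 ⇒ (2/231) = +1]
  = (231/11)    [QR: both ≡ 3 mod 4, sign flips]
  = (0/11)    [231 ≡ 0 mod 11]
  = 0    [numerator 0, gcd > 1]
Product: (0)·(0) = 0.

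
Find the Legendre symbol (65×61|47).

By multiplicativity, (65·61|47) = (65|47)·(61|47).
First factor (65|47):
(65|47)
  = (18|47)    [65 ≡ 18 mod 47]
  = (9|47)    [47 ≡ 7 mod 8 ⇒ (2|47) = +1]
  = (47|9)    [QR: 9 ≡ 1 mod 4, sign kept]
  = (2|9)    [47 ≡ 2 mod 9]
  = (1|9)    [9 ≡ 1 mod 8 ⇒ (2|9) = +1]
  = 1    [(1|9) = 1]
Second factor (61|47):
(61|47)
  = (14|47)    [61 ≡ 14 mod 47]
  = (7|47)    [47 ≡ 7 mod 8 ⇒ (2|47) = +1]
  = -(47|7)    [QR: both ≡ 3 mod 4, sign flips]
  = -(5|7)    [47 ≡ 5 mod 7]
  = -(7|5)    [QR: 5 ≡ 1 mod 4, sign kept]
  = -(2|5)    [7 ≡ 2 mod 5]
  = (1|5)    [5 ≡ 5 mod 8 ⇒ (2|5) = -1]
  = 1    [(1|5) = 1]
Product: (1)·(1) = 1.

1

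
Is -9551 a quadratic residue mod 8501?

no

Reduce the numerator: -9551 ≡ 7451 (mod 8501), so (-9551|8501) = (7451|8501).
8501 ≡ 1 (mod 4), so quadratic reciprocity gives (7451|8501) = (8501|7451). Reduce: 8501 ≡ 1050 (mod 7451). Now have (1050|7451).
Factor out 2: 1050 = 2·525. Since 7451 ≡ 3 (mod 8), (2|7451) = -1. Now have -(525|7451).
525 ≡ 1 (mod 4), so quadratic reciprocity gives (525|7451) = (7451|525). Reduce: 7451 ≡ 101 (mod 525). Now have -(101|525).
101 ≡ 1 (mod 4), so quadratic reciprocity gives (101|525) = (525|101). Reduce: 525 ≡ 20 (mod 101). Now have -(20|101).
Factor out 2: 20 = 2^2·5. Since 101 ≡ 5 (mod 8), (2|101) = -1, and (2|101)^2 = +1. Now have -(5|101).
5 ≡ 1 (mod 4), so quadratic reciprocity gives (5|101) = (101|5). Reduce: 101 ≡ 1 (mod 5). Now have -(1|5).
(1|5) = 1. Collecting the sign factors: -1.
(-9551|8501) = -1, and 8501 is prime, so -9551 is not a quadratic residue mod 8501.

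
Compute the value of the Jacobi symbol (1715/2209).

1

(1715/2209)
  = (2209/1715)    [QR: 2209 ≡ 1 mod 4, sign kept]
  = (494/1715)    [2209 ≡ 494 mod 1715]
  = -(247/1715)    [1715 ≡ 3 mod 8 ⇒ (2/1715) = -1]
  = (1715/247)    [QR: both ≡ 3 mod 4, sign flips]
  = (233/247)    [1715 ≡ 233 mod 247]
  = (247/233)    [QR: 233 ≡ 1 mod 4, sign kept]
  = (14/233)    [247 ≡ 14 mod 233]
  = (7/233)    [233 ≡ 1 mod 8 ⇒ (2/233) = +1]
  = (233/7)    [QR: 233 ≡ 1 mod 4, sign kept]
  = (2/7)    [233 ≡ 2 mod 7]
  = (1/7)    [7 ≡ 7 mod 8 ⇒ (2/7) = +1]
  = 1    [(1/7) = 1]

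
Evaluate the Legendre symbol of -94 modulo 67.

1

Reduce the numerator: -94 ≡ 40 (mod 67), so (-94/67) = (40/67).
Factor out 2: 40 = 2^3·5. Since 67 ≡ 3 (mod 8), (2/67) = -1, and (2/67)^3 = -1. Now have -(5/67).
5 ≡ 1 (mod 4), so quadratic reciprocity gives (5/67) = (67/5). Reduce: 67 ≡ 2 (mod 5). Now have -(2/5).
Factor out 2: 2 = 2. Since 5 ≡ 5 (mod 8), (2/5) = -1. Now have (1/5).
(1/5) = 1. Collecting the sign factors: 1.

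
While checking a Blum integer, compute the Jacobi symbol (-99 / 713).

1

(-99 / 713)
  = (614 / 713)    [-99 ≡ 614 mod 713]
  = (307 / 713)    [713 ≡ 1 mod 8 ⇒ (2 / 713) = +1]
  = (713 / 307)    [QR: 713 ≡ 1 mod 4, sign kept]
  = (99 / 307)    [713 ≡ 99 mod 307]
  = -(307 / 99)    [QR: both ≡ 3 mod 4, sign flips]
  = -(10 / 99)    [307 ≡ 10 mod 99]
  = (5 / 99)    [99 ≡ 3 mod 8 ⇒ (2 / 99) = -1]
  = (99 / 5)    [QR: 5 ≡ 1 mod 4, sign kept]
  = (4 / 5)    [99 ≡ 4 mod 5]
  = (1 / 5)    [5 ≡ 5 mod 8 ⇒ (2 / 5)^2 = +1]
  = 1    [(1 / 5) = 1]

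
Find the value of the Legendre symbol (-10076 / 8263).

-1

Reduce the numerator: -10076 ≡ 6450 (mod 8263), so (-10076 / 8263) = (6450 / 8263).
Factor out 2: 6450 = 2·3225. Since 8263 ≡ 7 (mod 8), (2 / 8263) = +1. Now have (3225 / 8263).
3225 ≡ 1 (mod 4), so quadratic reciprocity gives (3225 / 8263) = (8263 / 3225). Reduce: 8263 ≡ 1813 (mod 3225). Now have (1813 / 3225).
1813 ≡ 1 (mod 4), so quadratic reciprocity gives (1813 / 3225) = (3225 / 1813). Reduce: 3225 ≡ 1412 (mod 1813). Now have (1412 / 1813).
Factor out 2: 1412 = 2^2·353. Since 1813 ≡ 5 (mod 8), (2 / 1813) = -1, and (2 / 1813)^2 = +1. Now have (353 / 1813).
353 ≡ 1 (mod 4), so quadratic reciprocity gives (353 / 1813) = (1813 / 353). Reduce: 1813 ≡ 48 (mod 353). Now have (48 / 353).
Factor out 2: 48 = 2^4·3. Since 353 ≡ 1 (mod 8), (2 / 353) = +1, and (2 / 353)^4 = +1. Now have (3 / 353).
353 ≡ 1 (mod 4), so quadratic reciprocity gives (3 / 353) = (353 / 3). Reduce: 353 ≡ 2 (mod 3). Now have (2 / 3).
Factor out 2: 2 = 2. Since 3 ≡ 3 (mod 8), (2 / 3) = -1. Now have -(1 / 3).
(1 / 3) = 1. Collecting the sign factors: -1.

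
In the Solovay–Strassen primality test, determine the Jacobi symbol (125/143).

125 ≡ 1 (mod 4), so quadratic reciprocity gives (125/143) = (143/125). Reduce: 143 ≡ 18 (mod 125). Now have (18/125).
Factor out 2: 18 = 2·9. Since 125 ≡ 5 (mod 8), (2/125) = -1. Now have -(9/125).
9 ≡ 1 (mod 4), so quadratic reciprocity gives (9/125) = (125/9). Reduce: 125 ≡ 8 (mod 9). Now have -(8/9).
Factor out 2: 8 = 2^3. Since 9 ≡ 1 (mod 8), (2/9) = +1, and (2/9)^3 = +1. Now have -(1/9).
(1/9) = 1. Collecting the sign factors: -1.

-1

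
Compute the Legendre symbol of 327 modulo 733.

733 ≡ 1 (mod 4), so quadratic reciprocity gives (327/733) = (733/327). Reduce: 733 ≡ 79 (mod 327). Now have (79/327).
Both 79 ≡ 3 and 327 ≡ 3 (mod 4), so reciprocity gives (79/327) = -(327/79). Reduce: 327 ≡ 11 (mod 79). Now have -(11/79).
Both 11 ≡ 3 and 79 ≡ 3 (mod 4), so reciprocity gives (11/79) = -(79/11). Reduce: 79 ≡ 2 (mod 11). Now have (2/11).
Factor out 2: 2 = 2. Since 11 ≡ 3 (mod 8), (2/11) = -1. Now have -(1/11).
(1/11) = 1. Collecting the sign factors: -1.

-1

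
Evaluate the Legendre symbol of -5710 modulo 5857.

1

Reduce the numerator: -5710 ≡ 147 (mod 5857), so (-5710/5857) = (147/5857).
5857 ≡ 1 (mod 4), so quadratic reciprocity gives (147/5857) = (5857/147). Reduce: 5857 ≡ 124 (mod 147). Now have (124/147).
Factor out 2: 124 = 2^2·31. Since 147 ≡ 3 (mod 8), (2/147) = -1, and (2/147)^2 = +1. Now have (31/147).
Both 31 ≡ 3 and 147 ≡ 3 (mod 4), so reciprocity gives (31/147) = -(147/31). Reduce: 147 ≡ 23 (mod 31). Now have -(23/31).
Both 23 ≡ 3 and 31 ≡ 3 (mod 4), so reciprocity gives (23/31) = -(31/23). Reduce: 31 ≡ 8 (mod 23). Now have (8/23).
Factor out 2: 8 = 2^3. Since 23 ≡ 7 (mod 8), (2/23) = +1, and (2/23)^3 = +1. Now have (1/23).
(1/23) = 1. Collecting the sign factors: 1.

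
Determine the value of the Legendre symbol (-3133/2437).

(-3133/2437)
  = (3133/2437)    [2437 ≡ 1 mod 4 ⇒ (-1/2437) = +1]
  = (696/2437)    [3133 ≡ 696 mod 2437]
  = -(87/2437)    [2437 ≡ 5 mod 8 ⇒ (2/2437)^3 = -1]
  = -(2437/87)    [QR: 2437 ≡ 1 mod 4, sign kept]
  = -(1/87)    [2437 ≡ 1 mod 87]
  = -1    [(1/87) = 1]

-1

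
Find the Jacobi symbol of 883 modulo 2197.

1

2197 ≡ 1 (mod 4), so quadratic reciprocity gives (883/2197) = (2197/883). Reduce: 2197 ≡ 431 (mod 883). Now have (431/883).
Both 431 ≡ 3 and 883 ≡ 3 (mod 4), so reciprocity gives (431/883) = -(883/431). Reduce: 883 ≡ 21 (mod 431). Now have -(21/431).
21 ≡ 1 (mod 4), so quadratic reciprocity gives (21/431) = (431/21). Reduce: 431 ≡ 11 (mod 21). Now have -(11/21).
21 ≡ 1 (mod 4), so quadratic reciprocity gives (11/21) = (21/11). Reduce: 21 ≡ 10 (mod 11). Now have -(10/11).
Factor out 2: 10 = 2·5. Since 11 ≡ 3 (mod 8), (2/11) = -1. Now have (5/11).
5 ≡ 1 (mod 4), so quadratic reciprocity gives (5/11) = (11/5). Reduce: 11 ≡ 1 (mod 5). Now have (1/5).
(1/5) = 1. Collecting the sign factors: 1.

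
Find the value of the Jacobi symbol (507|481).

0

(507|481)
  = (26|481)    [507 ≡ 26 mod 481]
  = (13|481)    [481 ≡ 1 mod 8 ⇒ (2|481) = +1]
  = (481|13)    [QR: 13 ≡ 1 mod 4, sign kept]
  = (0|13)    [481 ≡ 0 mod 13]
  = 0    [numerator 0, gcd > 1]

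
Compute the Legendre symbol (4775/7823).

Both 4775 ≡ 3 and 7823 ≡ 3 (mod 4), so reciprocity gives (4775/7823) = -(7823/4775). Reduce: 7823 ≡ 3048 (mod 4775). Now have -(3048/4775).
Factor out 2: 3048 = 2^3·381. Since 4775 ≡ 7 (mod 8), (2/4775) = +1, and (2/4775)^3 = +1. Now have -(381/4775).
381 ≡ 1 (mod 4), so quadratic reciprocity gives (381/4775) = (4775/381). Reduce: 4775 ≡ 203 (mod 381). Now have -(203/381).
381 ≡ 1 (mod 4), so quadratic reciprocity gives (203/381) = (381/203). Reduce: 381 ≡ 178 (mod 203). Now have -(178/203).
Factor out 2: 178 = 2·89. Since 203 ≡ 3 (mod 8), (2/203) = -1. Now have (89/203).
89 ≡ 1 (mod 4), so quadratic reciprocity gives (89/203) = (203/89). Reduce: 203 ≡ 25 (mod 89). Now have (25/89).
25 ≡ 1 (mod 4), so quadratic reciprocity gives (25/89) = (89/25). Reduce: 89 ≡ 14 (mod 25). Now have (14/25).
Factor out 2: 14 = 2·7. Since 25 ≡ 1 (mod 8), (2/25) = +1. Now have (7/25).
25 ≡ 1 (mod 4), so quadratic reciprocity gives (7/25) = (25/7). Reduce: 25 ≡ 4 (mod 7). Now have (4/7).
Factor out 2: 4 = 2^2. Since 7 ≡ 7 (mod 8), (2/7) = +1, and (2/7)^2 = +1. Now have (1/7).
(1/7) = 1. Collecting the sign factors: 1.

1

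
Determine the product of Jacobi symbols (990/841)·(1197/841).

By multiplicativity, (990·1197/841) = (990/841)·(1197/841).
First factor (990/841):
Reduce the numerator: 990 ≡ 149 (mod 841), so (990/841) = (149/841).
149 ≡ 1 (mod 4), so quadratic reciprocity gives (149/841) = (841/149). Reduce: 841 ≡ 96 (mod 149). Now have (96/149).
Factor out 2: 96 = 2^5·3. Since 149 ≡ 5 (mod 8), (2/149) = -1, and (2/149)^5 = -1. Now have -(3/149).
149 ≡ 1 (mod 4), so quadratic reciprocity gives (3/149) = (149/3). Reduce: 149 ≡ 2 (mod 3). Now have -(2/3).
Factor out 2: 2 = 2. Since 3 ≡ 3 (mod 8), (2/3) = -1. Now have (1/3).
(1/3) = 1. Collecting the sign factors: 1.
Second factor (1197/841):
Reduce the numerator: 1197 ≡ 356 (mod 841), so (1197/841) = (356/841).
Factor out 2: 356 = 2^2·89. Since 841 ≡ 1 (mod 8), (2/841) = +1, and (2/841)^2 = +1. Now have (89/841).
89 ≡ 1 (mod 4), so quadratic reciprocity gives (89/841) = (841/89). Reduce: 841 ≡ 40 (mod 89). Now have (40/89).
Factor out 2: 40 = 2^3·5. Since 89 ≡ 1 (mod 8), (2/89) = +1, and (2/89)^3 = +1. Now have (5/89).
5 ≡ 1 (mod 4), so quadratic reciprocity gives (5/89) = (89/5). Reduce: 89 ≡ 4 (mod 5). Now have (4/5).
Factor out 2: 4 = 2^2. Since 5 ≡ 5 (mod 8), (2/5) = -1, and (2/5)^2 = +1. Now have (1/5).
(1/5) = 1. Collecting the sign factors: 1.
Product: (1)·(1) = 1.

1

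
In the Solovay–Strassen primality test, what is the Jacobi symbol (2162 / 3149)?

0

Factor out 2: 2162 = 2·1081. Since 3149 ≡ 5 (mod 8), (2 / 3149) = -1. Now have -(1081 / 3149).
1081 ≡ 1 (mod 4), so quadratic reciprocity gives (1081 / 3149) = (3149 / 1081). Reduce: 3149 ≡ 987 (mod 1081). Now have -(987 / 1081).
1081 ≡ 1 (mod 4), so quadratic reciprocity gives (987 / 1081) = (1081 / 987). Reduce: 1081 ≡ 94 (mod 987). Now have -(94 / 987).
Factor out 2: 94 = 2·47. Since 987 ≡ 3 (mod 8), (2 / 987) = -1. Now have (47 / 987).
Both 47 ≡ 3 and 987 ≡ 3 (mod 4), so reciprocity gives (47 / 987) = -(987 / 47). Reduce: 987 ≡ 0 (mod 47). Now have -(0 / 47).
The numerator is now 0 with denominator 47 > 1: the symbol is 0.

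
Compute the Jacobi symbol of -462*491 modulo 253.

0

By multiplicativity, (-462·491|253) = (-462|253)·(491|253).
First factor (-462|253):
Reduce the numerator: -462 ≡ 44 (mod 253), so (-462|253) = (44|253).
Factor out 2: 44 = 2^2·11. Since 253 ≡ 5 (mod 8), (2|253) = -1, and (2|253)^2 = +1. Now have (11|253).
253 ≡ 1 (mod 4), so quadratic reciprocity gives (11|253) = (253|11). Reduce: 253 ≡ 0 (mod 11). Now have (0|11).
The numerator is now 0 with denominator 11 > 1: the symbol is 0.
Second factor (491|253):
Reduce the numerator: 491 ≡ 238 (mod 253), so (491|253) = (238|253).
Factor out 2: 238 = 2·119. Since 253 ≡ 5 (mod 8), (2|253) = -1. Now have -(119|253).
253 ≡ 1 (mod 4), so quadratic reciprocity gives (119|253) = (253|119). Reduce: 253 ≡ 15 (mod 119). Now have -(15|119).
Both 15 ≡ 3 and 119 ≡ 3 (mod 4), so reciprocity gives (15|119) = -(119|15). Reduce: 119 ≡ 14 (mod 15). Now have (14|15).
Factor out 2: 14 = 2·7. Since 15 ≡ 7 (mod 8), (2|15) = +1. Now have (7|15).
Both 7 ≡ 3 and 15 ≡ 3 (mod 4), so reciprocity gives (7|15) = -(15|7). Reduce: 15 ≡ 1 (mod 7). Now have -(1|7).
(1|7) = 1. Collecting the sign factors: -1.
Product: (0)·(-1) = 0.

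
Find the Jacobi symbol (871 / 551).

1

Reduce the numerator: 871 ≡ 320 (mod 551), so (871 / 551) = (320 / 551).
Factor out 2: 320 = 2^6·5. Since 551 ≡ 7 (mod 8), (2 / 551) = +1, and (2 / 551)^6 = +1. Now have (5 / 551).
5 ≡ 1 (mod 4), so quadratic reciprocity gives (5 / 551) = (551 / 5). Reduce: 551 ≡ 1 (mod 5). Now have (1 / 5).
(1 / 5) = 1. Collecting the sign factors: 1.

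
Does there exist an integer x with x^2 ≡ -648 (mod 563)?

yes

(-648/563)
  = -(648/563)    [563 ≡ 3 mod 4 ⇒ (-1/563) = -1]
  = -(85/563)    [648 ≡ 85 mod 563]
  = -(563/85)    [QR: 85 ≡ 1 mod 4, sign kept]
  = -(53/85)    [563 ≡ 53 mod 85]
  = -(85/53)    [QR: 53 ≡ 1 mod 4, sign kept]
  = -(32/53)    [85 ≡ 32 mod 53]
  = (1/53)    [53 ≡ 5 mod 8 ⇒ (2/53)^5 = -1]
  = 1    [(1/53) = 1]
The Legendre symbol is 1, so x^2 ≡ -648 (mod 563) has solution.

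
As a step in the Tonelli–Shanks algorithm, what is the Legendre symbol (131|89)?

Reduce the numerator: 131 ≡ 42 (mod 89), so (131|89) = (42|89).
Factor out 2: 42 = 2·21. Since 89 ≡ 1 (mod 8), (2|89) = +1. Now have (21|89).
21 ≡ 1 (mod 4), so quadratic reciprocity gives (21|89) = (89|21). Reduce: 89 ≡ 5 (mod 21). Now have (5|21).
5 ≡ 1 (mod 4), so quadratic reciprocity gives (5|21) = (21|5). Reduce: 21 ≡ 1 (mod 5). Now have (1|5).
(1|5) = 1. Collecting the sign factors: 1.

1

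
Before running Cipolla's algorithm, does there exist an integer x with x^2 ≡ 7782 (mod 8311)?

no

Factor out 2: 7782 = 2·3891. Since 8311 ≡ 7 (mod 8), (2/8311) = +1. Now have (3891/8311).
Both 3891 ≡ 3 and 8311 ≡ 3 (mod 4), so reciprocity gives (3891/8311) = -(8311/3891). Reduce: 8311 ≡ 529 (mod 3891). Now have -(529/3891).
529 ≡ 1 (mod 4), so quadratic reciprocity gives (529/3891) = (3891/529). Reduce: 3891 ≡ 188 (mod 529). Now have -(188/529).
Factor out 2: 188 = 2^2·47. Since 529 ≡ 1 (mod 8), (2/529) = +1, and (2/529)^2 = +1. Now have -(47/529).
529 ≡ 1 (mod 4), so quadratic reciprocity gives (47/529) = (529/47). Reduce: 529 ≡ 12 (mod 47). Now have -(12/47).
Factor out 2: 12 = 2^2·3. Since 47 ≡ 7 (mod 8), (2/47) = +1, and (2/47)^2 = +1. Now have -(3/47).
Both 3 ≡ 3 and 47 ≡ 3 (mod 4), so reciprocity gives (3/47) = -(47/3). Reduce: 47 ≡ 2 (mod 3). Now have (2/3).
Factor out 2: 2 = 2. Since 3 ≡ 3 (mod 8), (2/3) = -1. Now have -(1/3).
(1/3) = 1. Collecting the sign factors: -1.
The Legendre symbol is -1, so x^2 ≡ 7782 (mod 8311) has no solution.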